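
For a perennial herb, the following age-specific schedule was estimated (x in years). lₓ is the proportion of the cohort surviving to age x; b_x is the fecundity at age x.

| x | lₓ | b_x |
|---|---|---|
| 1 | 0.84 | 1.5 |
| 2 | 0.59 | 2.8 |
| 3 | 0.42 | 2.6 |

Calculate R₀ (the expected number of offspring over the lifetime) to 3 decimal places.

R₀ = Σ lₓ b_x:
  age 1: 0.84 × 1.5 = 1.2600
  age 2: 0.59 × 2.8 = 1.6520
  age 3: 0.42 × 2.6 = 1.0920
R₀ = 1.2600 + 1.6520 + 1.0920 = 4.0040

4.004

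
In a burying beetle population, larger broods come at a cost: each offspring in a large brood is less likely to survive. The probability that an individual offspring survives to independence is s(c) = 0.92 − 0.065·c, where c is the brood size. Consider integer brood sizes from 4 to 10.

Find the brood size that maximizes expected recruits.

7

Expected recruits = c × s(c):
  c=4: 4 × 0.660 = 2.640
  c=5: 5 × 0.595 = 2.975
  c=6: 6 × 0.530 = 3.180
  c=7: 7 × 0.465 = 3.255
  c=8: 8 × 0.400 = 3.200
  c=9: 9 × 0.335 = 3.015
  c=10: 10 × 0.270 = 2.700
Maximum at c = 7 (3.255 recruits).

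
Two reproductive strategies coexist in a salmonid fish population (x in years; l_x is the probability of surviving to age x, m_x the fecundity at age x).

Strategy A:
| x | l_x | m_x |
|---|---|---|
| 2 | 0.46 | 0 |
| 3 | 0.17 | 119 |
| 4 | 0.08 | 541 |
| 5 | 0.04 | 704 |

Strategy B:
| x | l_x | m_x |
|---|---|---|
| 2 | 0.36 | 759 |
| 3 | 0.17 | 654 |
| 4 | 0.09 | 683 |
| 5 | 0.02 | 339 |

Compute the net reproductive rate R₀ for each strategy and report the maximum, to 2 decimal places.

452.67

Strategy A: R₀ = 0.46×0 + 0.17×119 + 0.08×541 + 0.04×704 = 91.6700
Strategy B: R₀ = 0.36×759 + 0.17×654 + 0.09×683 + 0.02×339 = 452.6700
Highest R₀: strategy B with 452.6700.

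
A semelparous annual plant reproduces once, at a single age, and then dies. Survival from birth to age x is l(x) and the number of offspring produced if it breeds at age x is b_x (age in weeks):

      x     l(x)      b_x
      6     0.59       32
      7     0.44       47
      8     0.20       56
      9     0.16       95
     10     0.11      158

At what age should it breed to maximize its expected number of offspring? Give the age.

Expected offspring if breeding at age x = l(x) × b_x:
  age 6: 0.59 × 32 = 18.880
  age 7: 0.44 × 47 = 20.680
  age 8: 0.20 × 56 = 11.200
  age 9: 0.16 × 95 = 15.200
  age 10: 0.11 × 158 = 17.380
Maximum at age 7 (20.680).

7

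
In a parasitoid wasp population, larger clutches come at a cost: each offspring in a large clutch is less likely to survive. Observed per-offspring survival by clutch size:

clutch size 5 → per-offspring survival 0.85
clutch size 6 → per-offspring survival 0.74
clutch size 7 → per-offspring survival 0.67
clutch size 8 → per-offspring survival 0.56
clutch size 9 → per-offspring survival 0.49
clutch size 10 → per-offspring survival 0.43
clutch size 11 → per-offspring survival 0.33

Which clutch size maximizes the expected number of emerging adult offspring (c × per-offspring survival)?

7

Expected emerging adult offspring = c × s(c):
  c=5: 5 × 0.85 = 4.250
  c=6: 6 × 0.74 = 4.440
  c=7: 7 × 0.67 = 4.690
  c=8: 8 × 0.56 = 4.480
  c=9: 9 × 0.49 = 4.410
  c=10: 10 × 0.43 = 4.300
  c=11: 11 × 0.33 = 3.630
Maximum at c = 7 (4.690 emerging adult offspring).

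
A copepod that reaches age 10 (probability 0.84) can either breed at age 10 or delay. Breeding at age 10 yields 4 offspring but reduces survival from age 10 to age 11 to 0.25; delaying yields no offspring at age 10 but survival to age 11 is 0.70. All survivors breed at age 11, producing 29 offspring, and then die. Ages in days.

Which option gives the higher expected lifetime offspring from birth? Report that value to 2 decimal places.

17.05

breed at age 10: R₀ = 0.84 × (4 + 0.25 × 29) = 0.84 × 11.2500 = 9.4500
delay to age 11: R₀ = 0.84 × (0.70 × 29) = 0.84 × 20.3000 = 17.0520
Higher: delay to age 11 (17.0520).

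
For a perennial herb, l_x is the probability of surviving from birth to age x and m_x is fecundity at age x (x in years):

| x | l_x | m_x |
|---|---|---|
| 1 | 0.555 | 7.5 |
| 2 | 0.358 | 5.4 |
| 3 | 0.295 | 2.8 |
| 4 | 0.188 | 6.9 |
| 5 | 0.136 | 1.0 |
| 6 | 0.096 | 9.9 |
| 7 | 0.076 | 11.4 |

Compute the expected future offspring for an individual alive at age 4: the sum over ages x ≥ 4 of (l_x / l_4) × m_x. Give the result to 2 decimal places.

l_4 = 0.188. Conditional survival from age 4 to x is l_x / l_4.
  x=4: (0.188/0.188) × 6.9 = 6.9000
  x=5: (0.136/0.188) × 1.0 = 0.7234
  x=6: (0.096/0.188) × 9.9 = 5.0553
  x=7: (0.076/0.188) × 11.4 = 4.6085
Sum = 6.9000 + 0.7234 + 5.0553 + 4.6085 = 17.2872

17.29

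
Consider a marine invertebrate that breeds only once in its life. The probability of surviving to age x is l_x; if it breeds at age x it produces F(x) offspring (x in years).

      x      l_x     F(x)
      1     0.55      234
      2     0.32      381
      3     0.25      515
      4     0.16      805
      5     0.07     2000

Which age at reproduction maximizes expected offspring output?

Expected offspring if breeding at age x = l_x × F(x):
  age 1: 0.55 × 234 = 128.700
  age 2: 0.32 × 381 = 121.920
  age 3: 0.25 × 515 = 128.750
  age 4: 0.16 × 805 = 128.800
  age 5: 0.07 × 2000 = 140.000
Maximum at age 5 (140.000).

5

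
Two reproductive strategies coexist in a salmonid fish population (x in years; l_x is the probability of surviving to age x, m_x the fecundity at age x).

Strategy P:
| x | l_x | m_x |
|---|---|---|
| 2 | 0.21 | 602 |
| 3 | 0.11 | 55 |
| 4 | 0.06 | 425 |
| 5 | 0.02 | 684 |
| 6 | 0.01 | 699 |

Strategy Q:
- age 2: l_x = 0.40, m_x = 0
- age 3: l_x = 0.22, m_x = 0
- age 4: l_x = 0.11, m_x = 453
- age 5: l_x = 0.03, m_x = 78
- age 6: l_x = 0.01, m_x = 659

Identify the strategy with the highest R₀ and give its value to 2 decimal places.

Strategy P: R₀ = 0.21×602 + 0.11×55 + 0.06×425 + 0.02×684 + 0.01×699 = 178.6400
Strategy Q: R₀ = 0.40×0 + 0.22×0 + 0.11×453 + 0.03×78 + 0.01×659 = 58.7600
Highest R₀: strategy P with 178.6400.

178.64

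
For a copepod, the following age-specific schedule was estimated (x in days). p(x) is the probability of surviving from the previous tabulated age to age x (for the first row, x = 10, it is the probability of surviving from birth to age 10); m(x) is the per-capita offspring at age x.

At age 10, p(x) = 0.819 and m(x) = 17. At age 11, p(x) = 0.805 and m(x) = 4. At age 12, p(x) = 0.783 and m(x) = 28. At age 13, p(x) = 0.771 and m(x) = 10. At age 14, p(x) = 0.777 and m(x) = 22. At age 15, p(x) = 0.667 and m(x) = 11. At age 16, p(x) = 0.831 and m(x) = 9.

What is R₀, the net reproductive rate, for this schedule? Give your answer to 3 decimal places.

Survivorship from birth: l_x = p_10·p_11·…·p_x.
  l_10 = 0.81900
  l_11 = 0.65929
  l_12 = 0.51623
  l_13 = 0.39801
  l_14 = 0.30926
  l_15 = 0.20627
  l_16 = 0.17141
R₀ = Σ l_x m(x):
  age 10: 0.81900 × 17 = 13.9230
  age 11: 0.65929 × 4 = 2.6372
  age 12: 0.51623 × 28 = 14.4544
  age 13: 0.39801 × 10 = 3.9801
  age 14: 0.30926 × 22 = 6.8037
  age 15: 0.20627 × 11 = 2.2690
  age 16: 0.17141 × 9 = 1.5427
R₀ = 13.9230 + 2.6372 + 14.4544 + 3.9801 + 6.8037 + 2.2690 + 1.5427 = 45.6101

45.610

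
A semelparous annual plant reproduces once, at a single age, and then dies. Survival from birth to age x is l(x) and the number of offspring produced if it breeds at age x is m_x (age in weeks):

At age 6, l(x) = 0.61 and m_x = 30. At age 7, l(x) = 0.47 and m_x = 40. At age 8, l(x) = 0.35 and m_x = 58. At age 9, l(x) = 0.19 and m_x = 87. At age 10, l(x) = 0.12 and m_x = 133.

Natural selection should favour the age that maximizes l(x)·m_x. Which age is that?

Expected offspring if breeding at age x = l(x) × m_x:
  age 6: 0.61 × 30 = 18.300
  age 7: 0.47 × 40 = 18.800
  age 8: 0.35 × 58 = 20.300
  age 9: 0.19 × 87 = 16.530
  age 10: 0.12 × 133 = 15.960
Maximum at age 8 (20.300).

8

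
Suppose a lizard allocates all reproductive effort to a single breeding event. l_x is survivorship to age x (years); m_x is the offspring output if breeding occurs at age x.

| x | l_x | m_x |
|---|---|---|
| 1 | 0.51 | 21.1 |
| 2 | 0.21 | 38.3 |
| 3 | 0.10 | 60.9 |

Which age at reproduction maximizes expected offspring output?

Expected offspring if breeding at age x = l_x × m_x:
  age 1: 0.51 × 21.1 = 10.761
  age 2: 0.21 × 38.3 = 8.043
  age 3: 0.10 × 60.9 = 6.090
Maximum at age 1 (10.761).

1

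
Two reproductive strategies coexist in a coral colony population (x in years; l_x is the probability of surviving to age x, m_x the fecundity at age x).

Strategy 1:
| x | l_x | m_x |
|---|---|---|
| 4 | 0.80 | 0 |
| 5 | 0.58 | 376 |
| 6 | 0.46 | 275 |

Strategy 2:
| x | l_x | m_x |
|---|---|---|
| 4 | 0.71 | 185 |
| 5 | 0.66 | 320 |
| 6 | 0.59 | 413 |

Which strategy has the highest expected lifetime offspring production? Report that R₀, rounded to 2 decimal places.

586.22

Strategy 1: R₀ = 0.80×0 + 0.58×376 + 0.46×275 = 344.5800
Strategy 2: R₀ = 0.71×185 + 0.66×320 + 0.59×413 = 586.2200
Highest R₀: strategy 2 with 586.2200.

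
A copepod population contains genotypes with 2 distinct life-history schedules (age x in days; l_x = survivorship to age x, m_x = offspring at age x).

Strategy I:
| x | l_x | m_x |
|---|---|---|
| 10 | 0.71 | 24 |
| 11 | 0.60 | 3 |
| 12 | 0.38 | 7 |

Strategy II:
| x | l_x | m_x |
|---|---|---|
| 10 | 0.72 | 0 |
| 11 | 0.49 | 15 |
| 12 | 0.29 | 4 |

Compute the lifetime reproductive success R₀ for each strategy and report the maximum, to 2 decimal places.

21.50

Strategy I: R₀ = 0.71×24 + 0.60×3 + 0.38×7 = 21.5000
Strategy II: R₀ = 0.72×0 + 0.49×15 + 0.29×4 = 8.5100
Highest R₀: strategy I with 21.5000.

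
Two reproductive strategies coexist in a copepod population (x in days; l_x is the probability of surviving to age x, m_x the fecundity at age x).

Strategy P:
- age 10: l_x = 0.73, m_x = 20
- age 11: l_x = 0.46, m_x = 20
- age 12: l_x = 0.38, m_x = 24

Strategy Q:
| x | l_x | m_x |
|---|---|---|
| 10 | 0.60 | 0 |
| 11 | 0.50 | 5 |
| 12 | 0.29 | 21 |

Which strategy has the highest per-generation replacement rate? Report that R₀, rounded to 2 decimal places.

Strategy P: R₀ = 0.73×20 + 0.46×20 + 0.38×24 = 32.9200
Strategy Q: R₀ = 0.60×0 + 0.50×5 + 0.29×21 = 8.5900
Highest R₀: strategy P with 32.9200.

32.92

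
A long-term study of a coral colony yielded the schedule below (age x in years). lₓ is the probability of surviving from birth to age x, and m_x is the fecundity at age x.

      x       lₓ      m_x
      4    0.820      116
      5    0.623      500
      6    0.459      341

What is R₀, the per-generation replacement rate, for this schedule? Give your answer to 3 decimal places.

R₀ = Σ lₓ m_x:
  age 4: 0.820 × 116 = 95.1200
  age 5: 0.623 × 500 = 311.5000
  age 6: 0.459 × 341 = 156.5190
R₀ = 95.1200 + 311.5000 + 156.5190 = 563.1390

563.139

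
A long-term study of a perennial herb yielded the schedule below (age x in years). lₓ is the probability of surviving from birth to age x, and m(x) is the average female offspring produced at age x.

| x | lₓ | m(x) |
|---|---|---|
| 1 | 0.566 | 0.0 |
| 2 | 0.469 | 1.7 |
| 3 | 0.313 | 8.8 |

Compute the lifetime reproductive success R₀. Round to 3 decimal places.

3.552

R₀ = Σ lₓ m(x):
  age 1: 0.566 × 0.0 = 0.0000
  age 2: 0.469 × 1.7 = 0.7973
  age 3: 0.313 × 8.8 = 2.7544
R₀ = 0.0000 + 0.7973 + 2.7544 = 3.5517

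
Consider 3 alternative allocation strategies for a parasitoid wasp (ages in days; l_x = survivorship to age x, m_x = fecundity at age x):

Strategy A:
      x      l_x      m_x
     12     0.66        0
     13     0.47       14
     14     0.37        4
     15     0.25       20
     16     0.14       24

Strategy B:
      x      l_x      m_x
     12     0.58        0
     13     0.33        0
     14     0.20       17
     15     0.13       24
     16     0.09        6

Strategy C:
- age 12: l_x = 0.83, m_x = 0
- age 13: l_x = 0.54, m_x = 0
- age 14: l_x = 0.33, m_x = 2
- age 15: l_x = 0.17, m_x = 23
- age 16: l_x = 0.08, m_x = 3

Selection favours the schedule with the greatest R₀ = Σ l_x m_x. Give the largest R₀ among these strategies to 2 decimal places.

Strategy A: R₀ = 0.66×0 + 0.47×14 + 0.37×4 + 0.25×20 + 0.14×24 = 16.4200
Strategy B: R₀ = 0.58×0 + 0.33×0 + 0.20×17 + 0.13×24 + 0.09×6 = 7.0600
Strategy C: R₀ = 0.83×0 + 0.54×0 + 0.33×2 + 0.17×23 + 0.08×3 = 4.8100
Highest R₀: strategy A with 16.4200.

16.42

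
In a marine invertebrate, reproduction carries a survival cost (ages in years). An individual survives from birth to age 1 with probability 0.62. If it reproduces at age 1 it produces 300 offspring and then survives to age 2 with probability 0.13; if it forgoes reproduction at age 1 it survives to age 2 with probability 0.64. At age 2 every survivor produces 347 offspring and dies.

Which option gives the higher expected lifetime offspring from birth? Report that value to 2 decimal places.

213.97

breed at age 1: R₀ = 0.62 × (300 + 0.13 × 347) = 0.62 × 345.1100 = 213.9682
delay to age 2: R₀ = 0.62 × (0.64 × 347) = 0.62 × 222.0800 = 137.6896
Higher: breed at age 1 (213.9682).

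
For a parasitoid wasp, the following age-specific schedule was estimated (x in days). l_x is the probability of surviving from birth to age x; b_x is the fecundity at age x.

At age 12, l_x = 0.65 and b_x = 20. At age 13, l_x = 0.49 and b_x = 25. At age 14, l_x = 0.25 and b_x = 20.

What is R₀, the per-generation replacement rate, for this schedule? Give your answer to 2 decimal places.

R₀ = Σ l_x b_x:
  age 12: 0.65 × 20 = 13.0000
  age 13: 0.49 × 25 = 12.2500
  age 14: 0.25 × 20 = 5.0000
R₀ = 13.0000 + 12.2500 + 5.0000 = 30.2500

30.25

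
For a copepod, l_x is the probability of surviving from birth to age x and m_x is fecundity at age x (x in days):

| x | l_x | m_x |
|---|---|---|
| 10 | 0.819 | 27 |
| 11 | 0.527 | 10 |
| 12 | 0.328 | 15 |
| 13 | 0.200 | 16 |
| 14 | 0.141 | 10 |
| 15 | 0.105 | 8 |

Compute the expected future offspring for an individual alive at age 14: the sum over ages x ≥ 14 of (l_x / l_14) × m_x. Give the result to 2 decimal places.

15.96

l_14 = 0.141. Conditional survival from age 14 to x is l_x / l_14.
  x=14: (0.141/0.141) × 10 = 10.0000
  x=15: (0.105/0.141) × 8 = 5.9574
Sum = 10.0000 + 5.9574 = 15.9574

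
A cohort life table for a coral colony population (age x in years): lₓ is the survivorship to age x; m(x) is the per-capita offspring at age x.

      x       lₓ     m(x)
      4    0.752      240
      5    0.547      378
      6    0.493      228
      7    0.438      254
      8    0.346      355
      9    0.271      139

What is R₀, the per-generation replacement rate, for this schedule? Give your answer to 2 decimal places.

R₀ = Σ lₓ m(x):
  age 4: 0.752 × 240 = 180.4800
  age 5: 0.547 × 378 = 206.7660
  age 6: 0.493 × 228 = 112.4040
  age 7: 0.438 × 254 = 111.2520
  age 8: 0.346 × 355 = 122.8300
  age 9: 0.271 × 139 = 37.6690
R₀ = 180.4800 + 206.7660 + 112.4040 + 111.2520 + 122.8300 + 37.6690 = 771.4010

771.40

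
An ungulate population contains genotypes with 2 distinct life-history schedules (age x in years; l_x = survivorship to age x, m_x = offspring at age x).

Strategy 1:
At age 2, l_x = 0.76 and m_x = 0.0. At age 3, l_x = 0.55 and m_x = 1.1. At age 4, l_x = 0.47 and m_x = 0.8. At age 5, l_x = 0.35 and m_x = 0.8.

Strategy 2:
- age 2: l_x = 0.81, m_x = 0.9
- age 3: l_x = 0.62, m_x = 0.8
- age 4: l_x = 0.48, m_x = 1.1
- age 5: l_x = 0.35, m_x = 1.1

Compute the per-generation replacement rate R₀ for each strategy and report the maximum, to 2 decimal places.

Strategy 1: R₀ = 0.76×0.0 + 0.55×1.1 + 0.47×0.8 + 0.35×0.8 = 1.2610
Strategy 2: R₀ = 0.81×0.9 + 0.62×0.8 + 0.48×1.1 + 0.35×1.1 = 2.1380
Highest R₀: strategy 2 with 2.1380.

2.14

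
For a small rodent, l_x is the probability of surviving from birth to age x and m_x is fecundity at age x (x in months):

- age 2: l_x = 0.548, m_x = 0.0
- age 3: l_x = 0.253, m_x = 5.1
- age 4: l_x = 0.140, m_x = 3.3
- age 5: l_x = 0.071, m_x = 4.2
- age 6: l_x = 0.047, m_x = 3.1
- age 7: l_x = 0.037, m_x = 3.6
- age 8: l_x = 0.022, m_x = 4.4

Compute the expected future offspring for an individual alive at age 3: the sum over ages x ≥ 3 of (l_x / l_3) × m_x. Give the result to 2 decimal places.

l_3 = 0.253. Conditional survival from age 3 to x is l_x / l_3.
  x=3: (0.253/0.253) × 5.1 = 5.1000
  x=4: (0.140/0.253) × 3.3 = 1.8261
  x=5: (0.071/0.253) × 4.2 = 1.1787
  x=6: (0.047/0.253) × 3.1 = 0.5759
  x=7: (0.037/0.253) × 3.6 = 0.5265
  x=8: (0.022/0.253) × 4.4 = 0.3826
Sum = 5.1000 + 1.8261 + 1.1787 + 0.5759 + 0.5265 + 0.3826 = 9.5897

9.59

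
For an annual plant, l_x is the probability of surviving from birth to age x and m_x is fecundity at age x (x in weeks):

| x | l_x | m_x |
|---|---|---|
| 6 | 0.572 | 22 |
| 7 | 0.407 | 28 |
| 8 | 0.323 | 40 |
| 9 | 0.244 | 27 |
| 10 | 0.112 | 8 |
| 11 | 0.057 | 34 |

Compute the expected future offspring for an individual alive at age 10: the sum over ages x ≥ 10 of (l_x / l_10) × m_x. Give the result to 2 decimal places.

25.30

l_10 = 0.112. Conditional survival from age 10 to x is l_x / l_10.
  x=10: (0.112/0.112) × 8 = 8.0000
  x=11: (0.057/0.112) × 34 = 17.3036
Sum = 8.0000 + 17.3036 = 25.3036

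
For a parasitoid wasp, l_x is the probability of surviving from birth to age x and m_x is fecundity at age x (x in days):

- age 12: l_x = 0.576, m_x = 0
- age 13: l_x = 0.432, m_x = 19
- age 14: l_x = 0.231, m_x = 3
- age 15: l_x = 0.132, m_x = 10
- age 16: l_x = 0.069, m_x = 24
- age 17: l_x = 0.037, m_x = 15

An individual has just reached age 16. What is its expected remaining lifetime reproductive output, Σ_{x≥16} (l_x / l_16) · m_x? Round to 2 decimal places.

l_16 = 0.069. Conditional survival from age 16 to x is l_x / l_16.
  x=16: (0.069/0.069) × 24 = 24.0000
  x=17: (0.037/0.069) × 15 = 8.0435
Sum = 24.0000 + 8.0435 = 32.0435

32.04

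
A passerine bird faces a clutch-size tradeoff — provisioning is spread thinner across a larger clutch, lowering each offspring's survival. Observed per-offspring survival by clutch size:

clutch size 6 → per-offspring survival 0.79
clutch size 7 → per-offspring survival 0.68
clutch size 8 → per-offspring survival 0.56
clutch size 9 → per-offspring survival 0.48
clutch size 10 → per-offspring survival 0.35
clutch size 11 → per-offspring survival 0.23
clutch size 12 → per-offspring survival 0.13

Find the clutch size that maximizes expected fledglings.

7

Expected fledglings = c × s(c):
  c=6: 6 × 0.79 = 4.740
  c=7: 7 × 0.68 = 4.760
  c=8: 8 × 0.56 = 4.480
  c=9: 9 × 0.48 = 4.320
  c=10: 10 × 0.35 = 3.500
  c=11: 11 × 0.23 = 2.530
  c=12: 12 × 0.13 = 1.560
Maximum at c = 7 (4.760 fledglings).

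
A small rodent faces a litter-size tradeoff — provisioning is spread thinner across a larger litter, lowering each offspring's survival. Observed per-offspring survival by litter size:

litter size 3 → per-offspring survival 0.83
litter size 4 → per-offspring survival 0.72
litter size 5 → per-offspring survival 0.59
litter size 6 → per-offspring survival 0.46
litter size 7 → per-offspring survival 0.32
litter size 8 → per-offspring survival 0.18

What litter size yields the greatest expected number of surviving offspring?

Expected surviving offspring = c × s(c):
  c=3: 3 × 0.83 = 2.490
  c=4: 4 × 0.72 = 2.880
  c=5: 5 × 0.59 = 2.950
  c=6: 6 × 0.46 = 2.760
  c=7: 7 × 0.32 = 2.240
  c=8: 8 × 0.18 = 1.440
Maximum at c = 5 (2.950 surviving offspring).

5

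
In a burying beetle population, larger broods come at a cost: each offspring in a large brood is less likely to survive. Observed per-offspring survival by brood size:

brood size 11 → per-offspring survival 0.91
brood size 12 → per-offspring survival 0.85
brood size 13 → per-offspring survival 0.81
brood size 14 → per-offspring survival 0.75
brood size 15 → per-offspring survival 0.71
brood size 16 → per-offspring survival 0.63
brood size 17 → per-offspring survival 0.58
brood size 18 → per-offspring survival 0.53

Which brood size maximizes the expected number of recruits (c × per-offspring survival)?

Expected recruits = c × s(c):
  c=11: 11 × 0.91 = 10.010
  c=12: 12 × 0.85 = 10.200
  c=13: 13 × 0.81 = 10.530
  c=14: 14 × 0.75 = 10.500
  c=15: 15 × 0.71 = 10.650
  c=16: 16 × 0.63 = 10.080
  c=17: 17 × 0.58 = 9.860
  c=18: 18 × 0.53 = 9.540
Maximum at c = 15 (10.650 recruits).

15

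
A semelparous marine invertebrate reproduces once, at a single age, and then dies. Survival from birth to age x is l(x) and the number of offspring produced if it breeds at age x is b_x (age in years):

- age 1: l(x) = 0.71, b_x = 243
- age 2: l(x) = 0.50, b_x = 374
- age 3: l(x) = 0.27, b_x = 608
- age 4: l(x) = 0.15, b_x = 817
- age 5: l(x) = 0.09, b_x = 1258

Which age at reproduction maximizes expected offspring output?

2

Expected offspring if breeding at age x = l(x) × b_x:
  age 1: 0.71 × 243 = 172.530
  age 2: 0.50 × 374 = 187.000
  age 3: 0.27 × 608 = 164.160
  age 4: 0.15 × 817 = 122.550
  age 5: 0.09 × 1258 = 113.220
Maximum at age 2 (187.000).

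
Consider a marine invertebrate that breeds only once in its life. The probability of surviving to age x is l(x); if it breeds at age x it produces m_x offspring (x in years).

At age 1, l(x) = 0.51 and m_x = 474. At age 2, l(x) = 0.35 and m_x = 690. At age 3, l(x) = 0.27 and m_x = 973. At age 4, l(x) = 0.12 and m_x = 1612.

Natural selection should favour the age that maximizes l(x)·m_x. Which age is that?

3

Expected offspring if breeding at age x = l(x) × m_x:
  age 1: 0.51 × 474 = 241.740
  age 2: 0.35 × 690 = 241.500
  age 3: 0.27 × 973 = 262.710
  age 4: 0.12 × 1612 = 193.440
Maximum at age 3 (262.710).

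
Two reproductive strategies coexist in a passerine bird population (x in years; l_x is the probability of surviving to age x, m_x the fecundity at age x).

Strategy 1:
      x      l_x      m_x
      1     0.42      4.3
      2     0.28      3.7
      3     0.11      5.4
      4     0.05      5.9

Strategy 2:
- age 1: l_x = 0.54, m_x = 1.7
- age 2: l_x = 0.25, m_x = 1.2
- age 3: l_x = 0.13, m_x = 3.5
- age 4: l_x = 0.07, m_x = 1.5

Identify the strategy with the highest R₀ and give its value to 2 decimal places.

3.73

Strategy 1: R₀ = 0.42×4.3 + 0.28×3.7 + 0.11×5.4 + 0.05×5.9 = 3.7310
Strategy 2: R₀ = 0.54×1.7 + 0.25×1.2 + 0.13×3.5 + 0.07×1.5 = 1.7780
Highest R₀: strategy 1 with 3.7310.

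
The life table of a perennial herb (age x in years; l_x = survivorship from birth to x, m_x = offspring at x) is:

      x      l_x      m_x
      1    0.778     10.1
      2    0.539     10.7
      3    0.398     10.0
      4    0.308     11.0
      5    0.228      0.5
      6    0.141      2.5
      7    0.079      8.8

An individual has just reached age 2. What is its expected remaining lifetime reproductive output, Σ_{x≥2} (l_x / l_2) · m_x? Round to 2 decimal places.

26.53

l_2 = 0.539. Conditional survival from age 2 to x is l_x / l_2.
  x=2: (0.539/0.539) × 10.7 = 10.7000
  x=3: (0.398/0.539) × 10.0 = 7.3840
  x=4: (0.308/0.539) × 11.0 = 6.2857
  x=5: (0.228/0.539) × 0.5 = 0.2115
  x=6: (0.141/0.539) × 2.5 = 0.6540
  x=7: (0.079/0.539) × 8.8 = 1.2898
Sum = 10.7000 + 7.3840 + 6.2857 + 0.2115 + 0.6540 + 1.2898 = 26.5250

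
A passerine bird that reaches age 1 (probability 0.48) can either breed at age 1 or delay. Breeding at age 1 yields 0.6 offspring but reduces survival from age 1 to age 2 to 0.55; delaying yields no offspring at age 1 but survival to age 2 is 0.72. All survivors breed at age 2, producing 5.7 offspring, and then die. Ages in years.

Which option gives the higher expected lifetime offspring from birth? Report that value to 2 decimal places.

1.97

breed at age 1: R₀ = 0.48 × (0.6 + 0.55 × 5.7) = 0.48 × 3.7350 = 1.7928
delay to age 2: R₀ = 0.48 × (0.72 × 5.7) = 0.48 × 4.1040 = 1.9699
Higher: delay to age 2 (1.9699).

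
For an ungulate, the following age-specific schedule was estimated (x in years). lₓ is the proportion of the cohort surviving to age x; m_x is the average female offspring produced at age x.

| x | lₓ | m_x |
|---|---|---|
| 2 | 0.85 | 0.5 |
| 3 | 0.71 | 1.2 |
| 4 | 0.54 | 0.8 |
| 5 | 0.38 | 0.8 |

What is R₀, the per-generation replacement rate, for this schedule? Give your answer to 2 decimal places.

2.01

R₀ = Σ lₓ m_x:
  age 2: 0.85 × 0.5 = 0.4250
  age 3: 0.71 × 1.2 = 0.8520
  age 4: 0.54 × 0.8 = 0.4320
  age 5: 0.38 × 0.8 = 0.3040
R₀ = 0.4250 + 0.8520 + 0.4320 + 0.3040 = 2.0130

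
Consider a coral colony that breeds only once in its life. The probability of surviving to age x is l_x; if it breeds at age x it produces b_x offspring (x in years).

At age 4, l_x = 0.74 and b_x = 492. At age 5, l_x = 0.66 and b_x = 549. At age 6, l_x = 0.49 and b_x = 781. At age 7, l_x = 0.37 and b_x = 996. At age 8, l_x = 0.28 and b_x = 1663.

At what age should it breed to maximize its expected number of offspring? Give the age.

8

Expected offspring if breeding at age x = l_x × b_x:
  age 4: 0.74 × 492 = 364.080
  age 5: 0.66 × 549 = 362.340
  age 6: 0.49 × 781 = 382.690
  age 7: 0.37 × 996 = 368.520
  age 8: 0.28 × 1663 = 465.640
Maximum at age 8 (465.640).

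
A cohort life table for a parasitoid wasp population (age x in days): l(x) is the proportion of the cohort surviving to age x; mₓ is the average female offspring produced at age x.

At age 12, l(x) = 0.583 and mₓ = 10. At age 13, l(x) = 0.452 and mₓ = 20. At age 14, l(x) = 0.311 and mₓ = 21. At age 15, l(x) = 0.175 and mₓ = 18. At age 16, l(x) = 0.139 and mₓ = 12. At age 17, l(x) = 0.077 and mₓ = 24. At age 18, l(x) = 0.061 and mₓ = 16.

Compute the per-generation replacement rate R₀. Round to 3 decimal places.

R₀ = Σ l(x) mₓ:
  age 12: 0.583 × 10 = 5.8300
  age 13: 0.452 × 20 = 9.0400
  age 14: 0.311 × 21 = 6.5310
  age 15: 0.175 × 18 = 3.1500
  age 16: 0.139 × 12 = 1.6680
  age 17: 0.077 × 24 = 1.8480
  age 18: 0.061 × 16 = 0.9760
R₀ = 5.8300 + 9.0400 + 6.5310 + 3.1500 + 1.6680 + 1.8480 + 0.9760 = 29.0430

29.043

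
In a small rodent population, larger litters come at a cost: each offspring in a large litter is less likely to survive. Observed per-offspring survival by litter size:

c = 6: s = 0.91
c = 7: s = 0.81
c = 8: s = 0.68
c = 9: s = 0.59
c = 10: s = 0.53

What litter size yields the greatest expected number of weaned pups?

7

Expected weaned pups = c × s(c):
  c=6: 6 × 0.91 = 5.460
  c=7: 7 × 0.81 = 5.670
  c=8: 8 × 0.68 = 5.440
  c=9: 9 × 0.59 = 5.310
  c=10: 10 × 0.53 = 5.300
Maximum at c = 7 (5.670 weaned pups).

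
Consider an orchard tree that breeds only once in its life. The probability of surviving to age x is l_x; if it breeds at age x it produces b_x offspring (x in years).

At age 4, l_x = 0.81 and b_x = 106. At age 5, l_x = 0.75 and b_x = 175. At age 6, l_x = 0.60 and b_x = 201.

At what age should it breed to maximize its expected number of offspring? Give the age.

5

Expected offspring if breeding at age x = l_x × b_x:
  age 4: 0.81 × 106 = 85.860
  age 5: 0.75 × 175 = 131.250
  age 6: 0.60 × 201 = 120.600
Maximum at age 5 (131.250).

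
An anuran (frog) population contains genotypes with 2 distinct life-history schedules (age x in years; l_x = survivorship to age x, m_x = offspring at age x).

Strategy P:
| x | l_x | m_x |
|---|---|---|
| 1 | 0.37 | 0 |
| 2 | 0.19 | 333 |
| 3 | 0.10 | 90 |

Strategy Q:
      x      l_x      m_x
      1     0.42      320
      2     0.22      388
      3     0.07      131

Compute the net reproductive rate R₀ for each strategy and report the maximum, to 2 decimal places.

228.93

Strategy P: R₀ = 0.37×0 + 0.19×333 + 0.10×90 = 72.2700
Strategy Q: R₀ = 0.42×320 + 0.22×388 + 0.07×131 = 228.9300
Highest R₀: strategy Q with 228.9300.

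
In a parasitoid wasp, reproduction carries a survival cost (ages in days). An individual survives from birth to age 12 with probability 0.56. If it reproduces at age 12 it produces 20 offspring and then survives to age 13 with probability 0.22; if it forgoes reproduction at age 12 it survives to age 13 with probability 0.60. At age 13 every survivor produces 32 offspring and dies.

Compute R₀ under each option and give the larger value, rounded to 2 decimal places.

breed at age 12: R₀ = 0.56 × (20 + 0.22 × 32) = 0.56 × 27.0400 = 15.1424
delay to age 13: R₀ = 0.56 × (0.60 × 32) = 0.56 × 19.2000 = 10.7520
Higher: breed at age 12 (15.1424).

15.14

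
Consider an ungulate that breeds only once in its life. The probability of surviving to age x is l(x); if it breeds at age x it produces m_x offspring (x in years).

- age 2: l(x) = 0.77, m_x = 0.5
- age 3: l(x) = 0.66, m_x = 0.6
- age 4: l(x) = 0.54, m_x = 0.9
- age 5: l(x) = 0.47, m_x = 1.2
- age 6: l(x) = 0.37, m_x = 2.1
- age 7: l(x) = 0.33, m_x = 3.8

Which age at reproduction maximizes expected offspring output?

Expected offspring if breeding at age x = l(x) × m_x:
  age 2: 0.77 × 0.5 = 0.385
  age 3: 0.66 × 0.6 = 0.396
  age 4: 0.54 × 0.9 = 0.486
  age 5: 0.47 × 1.2 = 0.564
  age 6: 0.37 × 2.1 = 0.777
  age 7: 0.33 × 3.8 = 1.254
Maximum at age 7 (1.254).

7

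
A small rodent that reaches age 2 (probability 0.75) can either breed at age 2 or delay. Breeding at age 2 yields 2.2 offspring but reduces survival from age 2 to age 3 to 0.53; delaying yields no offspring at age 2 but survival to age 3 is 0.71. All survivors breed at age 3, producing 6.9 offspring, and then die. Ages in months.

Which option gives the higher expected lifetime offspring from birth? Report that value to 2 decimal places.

4.39

breed at age 2: R₀ = 0.75 × (2.2 + 0.53 × 6.9) = 0.75 × 5.8570 = 4.3928
delay to age 3: R₀ = 0.75 × (0.71 × 6.9) = 0.75 × 4.8990 = 3.6742
Higher: breed at age 2 (4.3928).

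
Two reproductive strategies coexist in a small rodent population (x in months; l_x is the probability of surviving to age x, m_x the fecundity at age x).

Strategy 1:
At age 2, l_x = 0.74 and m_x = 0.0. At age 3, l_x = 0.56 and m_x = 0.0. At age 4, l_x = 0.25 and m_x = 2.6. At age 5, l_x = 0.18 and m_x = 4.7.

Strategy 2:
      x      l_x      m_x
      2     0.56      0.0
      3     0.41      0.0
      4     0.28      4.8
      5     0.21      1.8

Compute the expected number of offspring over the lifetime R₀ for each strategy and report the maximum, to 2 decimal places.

1.72

Strategy 1: R₀ = 0.74×0.0 + 0.56×0.0 + 0.25×2.6 + 0.18×4.7 = 1.4960
Strategy 2: R₀ = 0.56×0.0 + 0.41×0.0 + 0.28×4.8 + 0.21×1.8 = 1.7220
Highest R₀: strategy 2 with 1.7220.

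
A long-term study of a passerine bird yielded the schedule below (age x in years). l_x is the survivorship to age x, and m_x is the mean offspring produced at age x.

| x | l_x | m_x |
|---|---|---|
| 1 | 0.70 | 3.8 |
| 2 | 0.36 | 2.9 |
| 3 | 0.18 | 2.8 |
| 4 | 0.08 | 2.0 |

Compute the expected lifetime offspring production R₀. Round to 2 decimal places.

R₀ = Σ l_x m_x:
  age 1: 0.70 × 3.8 = 2.6600
  age 2: 0.36 × 2.9 = 1.0440
  age 3: 0.18 × 2.8 = 0.5040
  age 4: 0.08 × 2.0 = 0.1600
R₀ = 2.6600 + 1.0440 + 0.5040 + 0.1600 = 4.3680

4.37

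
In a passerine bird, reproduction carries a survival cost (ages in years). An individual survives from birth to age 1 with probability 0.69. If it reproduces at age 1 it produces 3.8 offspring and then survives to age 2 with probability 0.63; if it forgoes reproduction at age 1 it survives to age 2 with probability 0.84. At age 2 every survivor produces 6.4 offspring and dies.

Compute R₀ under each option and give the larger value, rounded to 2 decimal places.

breed at age 1: R₀ = 0.69 × (3.8 + 0.63 × 6.4) = 0.69 × 7.8320 = 5.4041
delay to age 2: R₀ = 0.69 × (0.84 × 6.4) = 0.69 × 5.3760 = 3.7094
Higher: breed at age 1 (5.4041).

5.40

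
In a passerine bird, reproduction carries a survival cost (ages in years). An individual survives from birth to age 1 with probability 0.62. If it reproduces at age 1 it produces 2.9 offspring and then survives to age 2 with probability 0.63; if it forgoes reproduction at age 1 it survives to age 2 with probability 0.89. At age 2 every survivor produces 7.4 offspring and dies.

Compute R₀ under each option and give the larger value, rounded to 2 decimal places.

breed at age 1: R₀ = 0.62 × (2.9 + 0.63 × 7.4) = 0.62 × 7.5620 = 4.6884
delay to age 2: R₀ = 0.62 × (0.89 × 7.4) = 0.62 × 6.5860 = 4.0833
Higher: breed at age 1 (4.6884).

4.69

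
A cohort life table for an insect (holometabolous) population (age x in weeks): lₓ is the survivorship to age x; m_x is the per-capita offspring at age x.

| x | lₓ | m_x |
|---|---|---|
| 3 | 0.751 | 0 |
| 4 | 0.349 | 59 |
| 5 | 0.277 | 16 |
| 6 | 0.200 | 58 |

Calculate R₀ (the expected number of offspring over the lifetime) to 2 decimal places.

36.62

R₀ = Σ lₓ m_x:
  age 3: 0.751 × 0 = 0.0000
  age 4: 0.349 × 59 = 20.5910
  age 5: 0.277 × 16 = 4.4320
  age 6: 0.200 × 58 = 11.6000
R₀ = 0.0000 + 20.5910 + 4.4320 + 11.6000 = 36.6230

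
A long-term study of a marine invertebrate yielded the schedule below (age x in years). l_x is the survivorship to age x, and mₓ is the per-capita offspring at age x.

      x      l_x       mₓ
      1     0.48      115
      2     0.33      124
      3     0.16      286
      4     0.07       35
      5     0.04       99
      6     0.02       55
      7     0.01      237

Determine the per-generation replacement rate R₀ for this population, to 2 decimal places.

151.76

R₀ = Σ l_x mₓ:
  age 1: 0.48 × 115 = 55.2000
  age 2: 0.33 × 124 = 40.9200
  age 3: 0.16 × 286 = 45.7600
  age 4: 0.07 × 35 = 2.4500
  age 5: 0.04 × 99 = 3.9600
  age 6: 0.02 × 55 = 1.1000
  age 7: 0.01 × 237 = 2.3700
R₀ = 55.2000 + 40.9200 + 45.7600 + 2.4500 + 3.9600 + 1.1000 + 2.3700 = 151.7600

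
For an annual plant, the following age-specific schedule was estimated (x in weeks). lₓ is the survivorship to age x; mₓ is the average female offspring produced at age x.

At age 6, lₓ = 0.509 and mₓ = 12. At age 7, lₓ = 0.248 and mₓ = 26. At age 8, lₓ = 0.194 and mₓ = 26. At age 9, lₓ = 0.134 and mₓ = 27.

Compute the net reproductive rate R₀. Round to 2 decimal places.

21.22

R₀ = Σ lₓ mₓ:
  age 6: 0.509 × 12 = 6.1080
  age 7: 0.248 × 26 = 6.4480
  age 8: 0.194 × 26 = 5.0440
  age 9: 0.134 × 27 = 3.6180
R₀ = 6.1080 + 6.4480 + 5.0440 + 3.6180 = 21.2180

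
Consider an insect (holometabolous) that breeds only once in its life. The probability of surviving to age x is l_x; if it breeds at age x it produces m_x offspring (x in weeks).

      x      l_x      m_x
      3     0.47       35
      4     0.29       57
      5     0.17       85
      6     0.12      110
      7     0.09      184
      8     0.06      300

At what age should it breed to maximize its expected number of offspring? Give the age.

8

Expected offspring if breeding at age x = l_x × m_x:
  age 3: 0.47 × 35 = 16.450
  age 4: 0.29 × 57 = 16.530
  age 5: 0.17 × 85 = 14.450
  age 6: 0.12 × 110 = 13.200
  age 7: 0.09 × 184 = 16.560
  age 8: 0.06 × 300 = 18.000
Maximum at age 8 (18.000).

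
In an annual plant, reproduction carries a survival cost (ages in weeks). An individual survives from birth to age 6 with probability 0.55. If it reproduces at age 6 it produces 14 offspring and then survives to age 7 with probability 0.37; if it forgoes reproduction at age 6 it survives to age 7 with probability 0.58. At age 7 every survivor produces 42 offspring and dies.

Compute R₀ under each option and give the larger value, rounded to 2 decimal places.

breed at age 6: R₀ = 0.55 × (14 + 0.37 × 42) = 0.55 × 29.5400 = 16.2470
delay to age 7: R₀ = 0.55 × (0.58 × 42) = 0.55 × 24.3600 = 13.3980
Higher: breed at age 6 (16.2470).

16.25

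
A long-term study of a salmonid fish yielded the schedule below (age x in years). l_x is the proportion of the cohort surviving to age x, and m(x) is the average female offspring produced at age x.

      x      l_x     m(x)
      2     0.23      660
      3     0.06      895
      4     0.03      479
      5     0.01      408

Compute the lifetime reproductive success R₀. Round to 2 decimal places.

223.95

R₀ = Σ l_x m(x):
  age 2: 0.23 × 660 = 151.8000
  age 3: 0.06 × 895 = 53.7000
  age 4: 0.03 × 479 = 14.3700
  age 5: 0.01 × 408 = 4.0800
R₀ = 151.8000 + 53.7000 + 14.3700 + 4.0800 = 223.9500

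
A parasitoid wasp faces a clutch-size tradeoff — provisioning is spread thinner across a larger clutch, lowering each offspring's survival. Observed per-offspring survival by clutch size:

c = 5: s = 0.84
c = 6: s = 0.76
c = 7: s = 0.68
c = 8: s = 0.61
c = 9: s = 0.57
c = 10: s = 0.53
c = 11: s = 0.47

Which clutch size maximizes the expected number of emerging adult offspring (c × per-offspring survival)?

Expected emerging adult offspring = c × s(c):
  c=5: 5 × 0.84 = 4.200
  c=6: 6 × 0.76 = 4.560
  c=7: 7 × 0.68 = 4.760
  c=8: 8 × 0.61 = 4.880
  c=9: 9 × 0.57 = 5.130
  c=10: 10 × 0.53 = 5.300
  c=11: 11 × 0.47 = 5.170
Maximum at c = 10 (5.300 emerging adult offspring).

10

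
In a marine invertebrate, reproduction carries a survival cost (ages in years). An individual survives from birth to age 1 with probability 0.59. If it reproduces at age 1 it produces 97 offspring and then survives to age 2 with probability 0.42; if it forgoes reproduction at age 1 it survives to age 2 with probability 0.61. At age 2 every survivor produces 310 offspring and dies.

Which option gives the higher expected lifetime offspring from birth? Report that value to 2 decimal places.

breed at age 1: R₀ = 0.59 × (97 + 0.42 × 310) = 0.59 × 227.2000 = 134.0480
delay to age 2: R₀ = 0.59 × (0.61 × 310) = 0.59 × 189.1000 = 111.5690
Higher: breed at age 1 (134.0480).

134.05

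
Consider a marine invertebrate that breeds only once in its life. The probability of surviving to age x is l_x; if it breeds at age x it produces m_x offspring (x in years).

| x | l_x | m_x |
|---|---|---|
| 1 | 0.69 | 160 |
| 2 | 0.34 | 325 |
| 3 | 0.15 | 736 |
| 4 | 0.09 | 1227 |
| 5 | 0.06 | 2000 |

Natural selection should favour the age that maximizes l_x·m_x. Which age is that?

Expected offspring if breeding at age x = l_x × m_x:
  age 1: 0.69 × 160 = 110.400
  age 2: 0.34 × 325 = 110.500
  age 3: 0.15 × 736 = 110.400
  age 4: 0.09 × 1227 = 110.430
  age 5: 0.06 × 2000 = 120.000
Maximum at age 5 (120.000).

5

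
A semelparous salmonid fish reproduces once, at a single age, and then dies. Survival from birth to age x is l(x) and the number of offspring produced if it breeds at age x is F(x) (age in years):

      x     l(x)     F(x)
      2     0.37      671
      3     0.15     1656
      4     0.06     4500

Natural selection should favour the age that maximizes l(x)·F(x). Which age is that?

Expected offspring if breeding at age x = l(x) × F(x):
  age 2: 0.37 × 671 = 248.270
  age 3: 0.15 × 1656 = 248.400
  age 4: 0.06 × 4500 = 270.000
Maximum at age 4 (270.000).

4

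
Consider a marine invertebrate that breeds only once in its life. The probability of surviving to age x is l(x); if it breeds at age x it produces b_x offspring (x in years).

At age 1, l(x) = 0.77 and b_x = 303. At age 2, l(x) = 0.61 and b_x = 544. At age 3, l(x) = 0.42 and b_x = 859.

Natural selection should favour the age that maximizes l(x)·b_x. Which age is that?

3

Expected offspring if breeding at age x = l(x) × b_x:
  age 1: 0.77 × 303 = 233.310
  age 2: 0.61 × 544 = 331.840
  age 3: 0.42 × 859 = 360.780
Maximum at age 3 (360.780).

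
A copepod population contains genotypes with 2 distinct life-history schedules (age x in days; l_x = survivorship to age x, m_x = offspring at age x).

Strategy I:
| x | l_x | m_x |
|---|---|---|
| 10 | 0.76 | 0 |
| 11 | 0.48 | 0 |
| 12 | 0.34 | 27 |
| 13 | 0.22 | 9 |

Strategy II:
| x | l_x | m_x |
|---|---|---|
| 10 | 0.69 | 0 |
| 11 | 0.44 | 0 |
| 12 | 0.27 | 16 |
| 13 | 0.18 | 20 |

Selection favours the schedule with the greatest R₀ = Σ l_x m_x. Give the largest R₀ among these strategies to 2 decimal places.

11.16

Strategy I: R₀ = 0.76×0 + 0.48×0 + 0.34×27 + 0.22×9 = 11.1600
Strategy II: R₀ = 0.69×0 + 0.44×0 + 0.27×16 + 0.18×20 = 7.9200
Highest R₀: strategy I with 11.1600.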